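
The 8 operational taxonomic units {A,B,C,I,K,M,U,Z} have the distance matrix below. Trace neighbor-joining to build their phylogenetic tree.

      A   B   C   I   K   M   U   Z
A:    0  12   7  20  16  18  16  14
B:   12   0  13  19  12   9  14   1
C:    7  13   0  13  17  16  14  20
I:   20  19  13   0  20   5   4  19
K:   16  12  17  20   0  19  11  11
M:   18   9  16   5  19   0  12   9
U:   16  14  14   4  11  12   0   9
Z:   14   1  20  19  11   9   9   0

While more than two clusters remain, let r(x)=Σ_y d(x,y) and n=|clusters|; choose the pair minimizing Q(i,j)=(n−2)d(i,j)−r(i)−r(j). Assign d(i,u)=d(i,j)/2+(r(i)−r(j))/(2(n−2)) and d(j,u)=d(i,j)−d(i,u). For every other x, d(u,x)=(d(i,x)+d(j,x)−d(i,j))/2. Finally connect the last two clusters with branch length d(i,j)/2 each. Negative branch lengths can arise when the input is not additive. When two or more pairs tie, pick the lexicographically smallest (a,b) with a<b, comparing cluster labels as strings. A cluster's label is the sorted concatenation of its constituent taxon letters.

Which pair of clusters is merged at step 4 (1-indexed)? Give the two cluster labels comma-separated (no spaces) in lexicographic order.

iteration 1: select A,C (d=7, Q=-161); attach at lengths (15/4, 13/4); label the merged cluster AC
  updated: d(AC,B)=9, d(AC,I)=13, d(AC,K)=13, d(AC,M)=27/2, d(AC,U)=23/2, d(AC,Z)=27/2
iteration 2: select I,M (d=5, Q=-245/2); attach at lengths (15/4, 5/4); label the merged cluster IM
  updated: d(AC,IM)=43/4, d(B,IM)=23/2, d(IM,K)=17, d(IM,U)=11/2, d(IM,Z)=23/2
iteration 3: select B,Z (d=1, Q=-179/2); attach at lengths (11/16, 5/16); label the merged cluster BZ
  updated: d(AC,BZ)=43/4, d(BZ,IM)=11, d(BZ,K)=11, d(BZ,U)=11
iteration 4: select IM,U (d=11/2, Q=-267/4); attach at lengths (29/8, 15/8); label the merged cluster IMU
  updated: d(AC,IMU)=67/8, d(BZ,IMU)=33/4, d(IMU,K)=45/4
iteration 5: select AC,IMU (d=67/8, Q=-173/4); attach at lengths (21/4, 25/8); label the merged cluster ACIMU
  updated: d(ACIMU,BZ)=85/16, d(ACIMU,K)=127/16
iteration 6: select ACIMU,BZ (d=85/16, Q=-97/4); attach at lengths (9/8, 67/16); label the merged cluster ABCIMUZ
  updated: d(ABCIMUZ,K)=109/16
iteration 7: select ABCIMUZ,K (d=109/16); attach at lengths (109/32, 109/32); label the merged cluster ABCIKMUZ
final tree: ((((A:15/4,C:13/4):21/4,((I:15/4,M:5/4):29/8,U:15/8):25/8):9/8,(B:11/16,Z:5/16):67/16):109/32,K:109/32)
total length: 39

IM,U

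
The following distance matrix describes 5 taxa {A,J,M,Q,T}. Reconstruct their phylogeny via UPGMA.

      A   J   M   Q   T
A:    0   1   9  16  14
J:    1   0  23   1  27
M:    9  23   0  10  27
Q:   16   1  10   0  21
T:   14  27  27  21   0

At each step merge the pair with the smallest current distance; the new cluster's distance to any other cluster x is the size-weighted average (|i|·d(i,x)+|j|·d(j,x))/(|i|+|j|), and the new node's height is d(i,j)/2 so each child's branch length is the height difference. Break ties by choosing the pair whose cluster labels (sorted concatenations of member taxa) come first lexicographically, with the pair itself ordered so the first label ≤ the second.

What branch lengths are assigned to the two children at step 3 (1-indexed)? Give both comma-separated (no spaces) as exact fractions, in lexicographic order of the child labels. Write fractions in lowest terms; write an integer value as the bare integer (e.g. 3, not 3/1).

iteration 1: select A,J (d=1); attach at lengths (1/2, 1/2); label the merged cluster AJ
  updated: d(AJ,M)=16, d(AJ,Q)=17/2, d(AJ,T)=41/2
iteration 2: select AJ,Q (d=17/2); attach at lengths (15/4, 17/4); label the merged cluster AJQ
  updated: d(AJQ,M)=14, d(AJQ,T)=62/3
iteration 3: select AJQ,M (d=14); attach at lengths (11/4, 7); label the merged cluster AJMQ
  updated: d(AJMQ,T)=89/4
iteration 4: select AJMQ,T (d=89/4); attach at lengths (33/8, 89/8); label the merged cluster AJMQT
final tree: ((((A:1/2,J:1/2):15/4,Q:17/4):11/4,M:7):33/8,T:89/8)
total length: 34

11/4,7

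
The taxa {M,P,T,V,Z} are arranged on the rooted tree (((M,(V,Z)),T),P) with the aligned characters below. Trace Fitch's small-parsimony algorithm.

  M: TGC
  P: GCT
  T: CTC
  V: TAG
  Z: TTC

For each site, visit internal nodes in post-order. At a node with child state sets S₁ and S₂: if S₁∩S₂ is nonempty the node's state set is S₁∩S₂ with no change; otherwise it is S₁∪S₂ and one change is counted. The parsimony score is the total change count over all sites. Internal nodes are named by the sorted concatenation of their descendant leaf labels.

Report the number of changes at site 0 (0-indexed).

2

[col 0] VZ: children V:{T}, Z:{T} ∩→ {T}; cost 0
[col 0] MVZ: children M:{T}, VZ:{T} ∩→ {T}; cost 0
[col 0] MTVZ: children MVZ:{T}, T:{C} ∪→ {C,T}; cost 1
[col 0] MPTVZ: children MTVZ:{C,T}, P:{G} ∪→ {C,G,T}; cost 1
[col 1] VZ: children V:{A}, Z:{T} ∪→ {A,T}; cost 1
[col 1] MVZ: children M:{G}, VZ:{A,T} ∪→ {A,G,T}; cost 1
[col 1] MTVZ: children MVZ:{A,G,T}, T:{T} ∩→ {T}; cost 0
[col 1] MPTVZ: children MTVZ:{T}, P:{C} ∪→ {C,T}; cost 1
[col 2] VZ: children V:{G}, Z:{C} ∪→ {C,G}; cost 1
[col 2] MVZ: children M:{C}, VZ:{C,G} ∩→ {C}; cost 0
[col 2] MTVZ: children MVZ:{C}, T:{C} ∩→ {C}; cost 0
[col 2] MPTVZ: children MTVZ:{C}, P:{T} ∪→ {C,T}; cost 1
per-site changes: [2, 3, 2]; total = 7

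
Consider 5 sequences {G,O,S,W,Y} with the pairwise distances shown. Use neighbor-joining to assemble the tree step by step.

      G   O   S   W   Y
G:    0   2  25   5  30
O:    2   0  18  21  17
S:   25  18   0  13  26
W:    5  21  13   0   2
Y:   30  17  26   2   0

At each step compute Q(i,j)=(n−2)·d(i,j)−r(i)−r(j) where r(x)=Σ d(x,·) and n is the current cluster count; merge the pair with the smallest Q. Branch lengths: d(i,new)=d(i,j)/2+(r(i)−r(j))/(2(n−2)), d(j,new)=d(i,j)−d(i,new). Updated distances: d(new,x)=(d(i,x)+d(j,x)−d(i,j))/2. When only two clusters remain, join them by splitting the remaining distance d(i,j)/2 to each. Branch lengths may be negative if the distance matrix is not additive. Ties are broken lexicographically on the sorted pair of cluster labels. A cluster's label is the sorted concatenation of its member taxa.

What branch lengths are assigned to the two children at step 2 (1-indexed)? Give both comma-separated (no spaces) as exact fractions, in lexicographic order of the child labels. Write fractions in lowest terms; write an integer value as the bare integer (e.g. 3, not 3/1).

step 1: merge (G,O) at d=2, Q=-114; branch lengths G→5/3, O→1/3; new cluster GO
  updated: d(GO,S)=41/2, d(GO,W)=12, d(GO,Y)=45/2
step 2: merge (GO,S) at d=41/2, Q=-147/2; branch lengths GO→73/8, S→91/8; new cluster GOS
  updated: d(GOS,W)=9/4, d(GOS,Y)=14
step 3: merge (GOS,W) at d=9/4, Q=-73/4; branch lengths GOS→57/8, W→-39/8; new cluster GOSW
  updated: d(GOSW,Y)=55/8
step 4: merge (GOSW,Y) at d=55/8; branch lengths GOSW→55/16, Y→55/16; new cluster GOSWY
final tree: ((((G:5/3,O:1/3):73/8,S:91/8):57/8,W:-39/8):55/16,Y:55/16)
total length: 253/8

73/8,91/8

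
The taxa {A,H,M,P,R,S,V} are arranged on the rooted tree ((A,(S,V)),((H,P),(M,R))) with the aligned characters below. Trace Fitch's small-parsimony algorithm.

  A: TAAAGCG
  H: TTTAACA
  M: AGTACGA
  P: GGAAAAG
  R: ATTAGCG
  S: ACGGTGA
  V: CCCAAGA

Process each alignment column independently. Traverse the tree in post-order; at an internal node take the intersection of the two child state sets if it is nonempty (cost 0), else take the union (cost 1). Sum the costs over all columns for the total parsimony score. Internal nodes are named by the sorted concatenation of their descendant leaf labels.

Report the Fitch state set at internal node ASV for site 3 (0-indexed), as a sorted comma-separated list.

A

site 0, node SV: S={A} ∪ V={C} → {A,C} (+1)
site 0, node ASV: A={T} ∪ SV={A,C} → {A,C,T} (+1)
site 0, node HP: H={T} ∪ P={G} → {G,T} (+1)
site 0, node MR: M={A} ∩ R={A} → {A} (+0)
site 0, node HMPR: HP={G,T} ∪ MR={A} → {A,G,T} (+1)
site 0, node AHMPRSV: ASV={A,C,T} ∩ HMPR={A,G,T} → {A,T} (+0)
site 1, node SV: S={C} ∩ V={C} → {C} (+0)
site 1, node ASV: A={A} ∪ SV={C} → {A,C} (+1)
site 1, node HP: H={T} ∪ P={G} → {G,T} (+1)
site 1, node MR: M={G} ∪ R={T} → {G,T} (+1)
site 1, node HMPR: HP={G,T} ∩ MR={G,T} → {G,T} (+0)
site 1, node AHMPRSV: ASV={A,C} ∪ HMPR={G,T} → {A,C,G,T} (+1)
site 2, node SV: S={G} ∪ V={C} → {C,G} (+1)
site 2, node ASV: A={A} ∪ SV={C,G} → {A,C,G} (+1)
site 2, node HP: H={T} ∪ P={A} → {A,T} (+1)
site 2, node MR: M={T} ∩ R={T} → {T} (+0)
site 2, node HMPR: HP={A,T} ∩ MR={T} → {T} (+0)
site 2, node AHMPRSV: ASV={A,C,G} ∪ HMPR={T} → {A,C,G,T} (+1)
site 3, node SV: S={G} ∪ V={A} → {A,G} (+1)
site 3, node ASV: A={A} ∩ SV={A,G} → {A} (+0)
site 3, node HP: H={A} ∩ P={A} → {A} (+0)
site 3, node MR: M={A} ∩ R={A} → {A} (+0)
site 3, node HMPR: HP={A} ∩ MR={A} → {A} (+0)
site 3, node AHMPRSV: ASV={A} ∩ HMPR={A} → {A} (+0)
site 4, node SV: S={T} ∪ V={A} → {A,T} (+1)
site 4, node ASV: A={G} ∪ SV={A,T} → {A,G,T} (+1)
site 4, node HP: H={A} ∩ P={A} → {A} (+0)
site 4, node MR: M={C} ∪ R={G} → {C,G} (+1)
site 4, node HMPR: HP={A} ∪ MR={C,G} → {A,C,G} (+1)
site 4, node AHMPRSV: ASV={A,G,T} ∩ HMPR={A,C,G} → {A,G} (+0)
site 5, node SV: S={G} ∩ V={G} → {G} (+0)
site 5, node ASV: A={C} ∪ SV={G} → {C,G} (+1)
site 5, node HP: H={C} ∪ P={A} → {A,C} (+1)
site 5, node MR: M={G} ∪ R={C} → {C,G} (+1)
site 5, node HMPR: HP={A,C} ∩ MR={C,G} → {C} (+0)
site 5, node AHMPRSV: ASV={C,G} ∩ HMPR={C} → {C} (+0)
site 6, node SV: S={A} ∩ V={A} → {A} (+0)
site 6, node ASV: A={G} ∪ SV={A} → {A,G} (+1)
site 6, node HP: H={A} ∪ P={G} → {A,G} (+1)
site 6, node MR: M={A} ∪ R={G} → {A,G} (+1)
site 6, node HMPR: HP={A,G} ∩ MR={A,G} → {A,G} (+0)
site 6, node AHMPRSV: ASV={A,G} ∩ HMPR={A,G} → {A,G} (+0)
per-site changes: [4, 4, 4, 1, 4, 3, 3]; total = 23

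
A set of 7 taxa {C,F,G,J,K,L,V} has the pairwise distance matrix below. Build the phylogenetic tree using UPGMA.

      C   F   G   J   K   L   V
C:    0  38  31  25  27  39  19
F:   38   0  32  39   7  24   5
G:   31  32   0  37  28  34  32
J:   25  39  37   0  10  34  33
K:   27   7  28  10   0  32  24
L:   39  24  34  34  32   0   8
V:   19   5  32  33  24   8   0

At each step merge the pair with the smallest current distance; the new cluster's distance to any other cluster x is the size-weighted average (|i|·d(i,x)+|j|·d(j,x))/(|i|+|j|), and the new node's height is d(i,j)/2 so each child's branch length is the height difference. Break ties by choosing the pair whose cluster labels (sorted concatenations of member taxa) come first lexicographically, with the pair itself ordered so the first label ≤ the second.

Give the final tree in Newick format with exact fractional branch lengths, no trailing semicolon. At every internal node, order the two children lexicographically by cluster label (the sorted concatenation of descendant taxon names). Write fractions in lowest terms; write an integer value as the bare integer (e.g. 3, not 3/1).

1. join F+V (d=5) ⇒ FV; edges |F|=5/2, |V|=5/2
  updated: d(C,FV)=57/2, d(FV,G)=32, d(FV,J)=36, d(FV,K)=31/2, d(FV,L)=16
2. join J+K (d=10) ⇒ JK; edges |J|=5, |K|=5
  updated: d(C,JK)=26, d(FV,JK)=103/4, d(G,JK)=65/2, d(JK,L)=33
3. join FV+L (d=16) ⇒ FLV; edges |FV|=11/2, |L|=8
  updated: d(C,FLV)=32, d(FLV,G)=98/3, d(FLV,JK)=169/6
4. join C+JK (d=26) ⇒ CJK; edges |C|=13, |JK|=8
  updated: d(CJK,FLV)=265/9, d(CJK,G)=32
5. join CJK+FLV (d=265/9) ⇒ CFJKLV; edges |CJK|=31/18, |FLV|=121/18
  updated: d(CFJKLV,G)=97/3
6. join CFJKLV+G (d=97/3) ⇒ CFGJKLV; edges |CFJKLV|=13/9, |G|=97/6
final tree: (((C:13,(J:5,K:5):8):31/18,((F:5/2,V:5/2):11/2,L:8):121/18):13/9,G:97/6)
total length: 680/9

(((C:13,(J:5,K:5):8):31/18,((F:5/2,V:5/2):11/2,L:8):121/18):13/9,G:97/6)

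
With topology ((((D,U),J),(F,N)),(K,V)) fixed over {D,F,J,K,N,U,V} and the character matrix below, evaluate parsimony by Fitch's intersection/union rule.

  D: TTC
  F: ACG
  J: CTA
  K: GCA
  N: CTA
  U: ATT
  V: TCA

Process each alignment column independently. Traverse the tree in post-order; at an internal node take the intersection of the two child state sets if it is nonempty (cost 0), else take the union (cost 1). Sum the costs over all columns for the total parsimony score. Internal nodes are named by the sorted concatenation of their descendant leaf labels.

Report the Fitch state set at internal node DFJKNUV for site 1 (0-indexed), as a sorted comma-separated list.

DU@0: {T} ∪ {A} = {A,T} (union, +1)
DJU@0: {A,T} ∪ {C} = {A,C,T} (union, +1)
FN@0: {A} ∪ {C} = {A,C} (union, +1)
DFJNU@0: {A,C,T} ∩ {A,C} = {A,C} (intersection, +0)
KV@0: {G} ∪ {T} = {G,T} (union, +1)
DFJKNUV@0: {A,C} ∪ {G,T} = {A,C,G,T} (union, +1)
DU@1: {T} ∩ {T} = {T} (intersection, +0)
DJU@1: {T} ∩ {T} = {T} (intersection, +0)
FN@1: {C} ∪ {T} = {C,T} (union, +1)
DFJNU@1: {T} ∩ {C,T} = {T} (intersection, +0)
KV@1: {C} ∩ {C} = {C} (intersection, +0)
DFJKNUV@1: {T} ∪ {C} = {C,T} (union, +1)
DU@2: {C} ∪ {T} = {C,T} (union, +1)
DJU@2: {C,T} ∪ {A} = {A,C,T} (union, +1)
FN@2: {G} ∪ {A} = {A,G} (union, +1)
DFJNU@2: {A,C,T} ∩ {A,G} = {A} (intersection, +0)
KV@2: {A} ∩ {A} = {A} (intersection, +0)
DFJKNUV@2: {A} ∩ {A} = {A} (intersection, +0)
per-site changes: [5, 2, 3]; total = 10

C,T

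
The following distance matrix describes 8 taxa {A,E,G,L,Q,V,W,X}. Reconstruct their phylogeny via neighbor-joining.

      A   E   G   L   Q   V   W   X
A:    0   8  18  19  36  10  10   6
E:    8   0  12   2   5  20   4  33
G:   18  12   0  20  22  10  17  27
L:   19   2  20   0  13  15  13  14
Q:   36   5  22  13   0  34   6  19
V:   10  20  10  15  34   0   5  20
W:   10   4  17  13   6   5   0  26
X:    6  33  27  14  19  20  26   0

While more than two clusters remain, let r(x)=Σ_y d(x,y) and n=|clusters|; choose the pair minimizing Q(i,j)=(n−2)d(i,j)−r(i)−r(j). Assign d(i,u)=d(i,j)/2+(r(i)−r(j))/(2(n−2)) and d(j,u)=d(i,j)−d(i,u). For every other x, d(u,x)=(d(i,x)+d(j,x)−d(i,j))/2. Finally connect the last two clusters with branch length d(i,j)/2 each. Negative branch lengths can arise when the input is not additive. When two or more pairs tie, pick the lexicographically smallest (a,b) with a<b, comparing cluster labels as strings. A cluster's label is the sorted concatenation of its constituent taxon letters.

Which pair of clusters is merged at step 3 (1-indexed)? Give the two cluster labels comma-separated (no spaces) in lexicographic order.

step 1: merge (A,X) at d=6, Q=-216; branch lengths A→-1/6, X→37/6; new cluster AX
  updated: d(AX,E)=35/2, d(AX,G)=39/2, d(AX,L)=27/2, d(AX,Q)=49/2, d(AX,V)=12, d(AX,W)=15
step 2: merge (G,V) at d=10, Q=-293/2; branch lengths G→109/20, V→91/20; new cluster GV
  updated: d(AX,GV)=43/4, d(E,GV)=11, d(GV,L)=25/2, d(GV,Q)=23, d(GV,W)=6
step 3: merge (AX,GV) at d=43/4, Q=-203/2; branch lengths AX→61/8, GV→25/8; new cluster AGVX
  updated: d(AGVX,E)=71/8, d(AGVX,L)=61/8, d(AGVX,Q)=147/8, d(AGVX,W)=41/8
step 4: merge (AGVX,L) at d=61/8, Q=-211/4; branch lengths AGVX→109/24, L→37/12; new cluster AGLVX
  updated: d(AGLVX,E)=13/8, d(AGLVX,Q)=95/8, d(AGLVX,W)=21/4
step 5: merge (AGLVX,E) at d=13/8, Q=-209/8; branch lengths AGLVX→91/32, E→-39/32; new cluster AEGLVX
  updated: d(AEGLVX,Q)=61/8, d(AEGLVX,W)=61/16
step 6: merge (AEGLVX,Q) at d=61/8, Q=-279/16; branch lengths AEGLVX→87/32, Q→157/32; new cluster AEGLQVX
  updated: d(AEGLQVX,W)=35/32
step 7: merge (AEGLQVX,W) at d=35/32; branch lengths AEGLQVX→35/64, W→35/64; new cluster AEGLQVWX
final tree: ((((((A:-1/6,X:37/6):61/8,(G:109/20,V:91/20):25/8):109/24,L:37/12):91/32,E:-39/32):87/32,Q:157/32):35/64,W:35/64)
total length: 1431/32

AX,GV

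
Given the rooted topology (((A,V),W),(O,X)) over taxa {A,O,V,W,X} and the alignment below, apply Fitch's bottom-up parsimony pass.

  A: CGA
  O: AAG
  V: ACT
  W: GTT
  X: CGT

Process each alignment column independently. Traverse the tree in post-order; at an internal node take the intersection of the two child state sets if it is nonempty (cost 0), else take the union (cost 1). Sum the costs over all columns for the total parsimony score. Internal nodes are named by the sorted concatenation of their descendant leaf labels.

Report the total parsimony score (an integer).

8

AV@0: {C} ∪ {A} = {A,C} (union, +1)
AVW@0: {A,C} ∪ {G} = {A,C,G} (union, +1)
OX@0: {A} ∪ {C} = {A,C} (union, +1)
AOVWX@0: {A,C,G} ∩ {A,C} = {A,C} (intersection, +0)
AV@1: {G} ∪ {C} = {C,G} (union, +1)
AVW@1: {C,G} ∪ {T} = {C,G,T} (union, +1)
OX@1: {A} ∪ {G} = {A,G} (union, +1)
AOVWX@1: {C,G,T} ∩ {A,G} = {G} (intersection, +0)
AV@2: {A} ∪ {T} = {A,T} (union, +1)
AVW@2: {A,T} ∩ {T} = {T} (intersection, +0)
OX@2: {G} ∪ {T} = {G,T} (union, +1)
AOVWX@2: {T} ∩ {G,T} = {T} (intersection, +0)
per-site changes: [3, 3, 2]; total = 8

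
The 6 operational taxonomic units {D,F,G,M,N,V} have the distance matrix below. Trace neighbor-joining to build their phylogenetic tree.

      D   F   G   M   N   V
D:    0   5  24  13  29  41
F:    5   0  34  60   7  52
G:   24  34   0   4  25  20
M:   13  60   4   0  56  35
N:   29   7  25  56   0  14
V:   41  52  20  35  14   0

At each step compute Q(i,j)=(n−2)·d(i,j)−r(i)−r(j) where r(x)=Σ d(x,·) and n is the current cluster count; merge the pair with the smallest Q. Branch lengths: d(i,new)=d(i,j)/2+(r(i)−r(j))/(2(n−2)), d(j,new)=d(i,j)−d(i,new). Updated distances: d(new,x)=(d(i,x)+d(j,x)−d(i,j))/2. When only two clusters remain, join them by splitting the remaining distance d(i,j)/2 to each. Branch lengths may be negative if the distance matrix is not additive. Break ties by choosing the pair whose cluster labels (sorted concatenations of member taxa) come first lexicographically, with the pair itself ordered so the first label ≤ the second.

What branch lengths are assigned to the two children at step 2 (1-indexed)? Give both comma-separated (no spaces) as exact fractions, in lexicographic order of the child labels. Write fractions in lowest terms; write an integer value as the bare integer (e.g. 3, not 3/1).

iteration 1: select F,N (d=7, Q=-261); attach at lengths (55/8, 1/8); label the merged cluster FN
  updated: d(D,FN)=27/2, d(FN,G)=26, d(FN,M)=109/2, d(FN,V)=59/2
iteration 2: select D,FN (d=27/2, Q=-349/2); attach at lengths (17/12, 145/12); label the merged cluster DFN
  updated: d(DFN,G)=73/4, d(DFN,M)=27, d(DFN,V)=57/2
iteration 3: select DFN,V (d=57/2, Q=-401/4); attach at lengths (189/16, 267/16); label the merged cluster DFNV
  updated: d(DFNV,G)=39/8, d(DFNV,M)=67/4
iteration 4: select DFNV,G (d=39/8, Q=-205/8); attach at lengths (141/16, -63/16); label the merged cluster DFGNV
  updated: d(DFGNV,M)=127/16
iteration 5: select DFGNV,M (d=127/16); attach at lengths (127/32, 127/32); label the merged cluster DFGMNV
final tree: ((((D:17/12,(F:55/8,N:1/8):145/12):189/16,V:267/16):141/16,G:-63/16):127/32,M:127/32)
total length: 989/16

17/12,145/12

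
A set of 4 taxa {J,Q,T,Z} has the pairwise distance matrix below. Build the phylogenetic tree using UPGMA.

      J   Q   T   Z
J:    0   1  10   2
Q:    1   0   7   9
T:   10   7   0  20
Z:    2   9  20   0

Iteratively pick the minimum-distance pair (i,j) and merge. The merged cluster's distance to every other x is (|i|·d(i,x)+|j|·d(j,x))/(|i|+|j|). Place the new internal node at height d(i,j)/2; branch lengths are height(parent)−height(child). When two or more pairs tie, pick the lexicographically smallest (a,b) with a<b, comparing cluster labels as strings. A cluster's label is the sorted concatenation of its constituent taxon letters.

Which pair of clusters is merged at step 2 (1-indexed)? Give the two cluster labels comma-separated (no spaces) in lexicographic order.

1. join J+Q (d=1) ⇒ JQ; edges |J|=1/2, |Q|=1/2
  updated: d(JQ,T)=17/2, d(JQ,Z)=11/2
2. join JQ+Z (d=11/2) ⇒ JQZ; edges |JQ|=9/4, |Z|=11/4
  updated: d(JQZ,T)=37/3
3. join JQZ+T (d=37/3) ⇒ JQTZ; edges |JQZ|=41/12, |T|=37/6
final tree: (((J:1/2,Q:1/2):9/4,Z:11/4):41/12,T:37/6)
total length: 187/12

JQ,Z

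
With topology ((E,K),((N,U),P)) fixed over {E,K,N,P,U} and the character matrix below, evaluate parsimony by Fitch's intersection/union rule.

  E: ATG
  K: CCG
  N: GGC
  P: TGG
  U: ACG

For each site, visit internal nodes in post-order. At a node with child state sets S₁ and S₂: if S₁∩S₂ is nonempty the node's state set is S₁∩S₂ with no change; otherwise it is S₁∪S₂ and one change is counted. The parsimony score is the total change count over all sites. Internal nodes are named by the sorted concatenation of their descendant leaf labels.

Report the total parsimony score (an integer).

7

[col 0] EK: children E:{A}, K:{C} ∪→ {A,C}; cost 1
[col 0] NU: children N:{G}, U:{A} ∪→ {A,G}; cost 1
[col 0] NPU: children NU:{A,G}, P:{T} ∪→ {A,G,T}; cost 1
[col 0] EKNPU: children EK:{A,C}, NPU:{A,G,T} ∩→ {A}; cost 0
[col 1] EK: children E:{T}, K:{C} ∪→ {C,T}; cost 1
[col 1] NU: children N:{G}, U:{C} ∪→ {C,G}; cost 1
[col 1] NPU: children NU:{C,G}, P:{G} ∩→ {G}; cost 0
[col 1] EKNPU: children EK:{C,T}, NPU:{G} ∪→ {C,G,T}; cost 1
[col 2] EK: children E:{G}, K:{G} ∩→ {G}; cost 0
[col 2] NU: children N:{C}, U:{G} ∪→ {C,G}; cost 1
[col 2] NPU: children NU:{C,G}, P:{G} ∩→ {G}; cost 0
[col 2] EKNPU: children EK:{G}, NPU:{G} ∩→ {G}; cost 0
per-site changes: [3, 3, 1]; total = 7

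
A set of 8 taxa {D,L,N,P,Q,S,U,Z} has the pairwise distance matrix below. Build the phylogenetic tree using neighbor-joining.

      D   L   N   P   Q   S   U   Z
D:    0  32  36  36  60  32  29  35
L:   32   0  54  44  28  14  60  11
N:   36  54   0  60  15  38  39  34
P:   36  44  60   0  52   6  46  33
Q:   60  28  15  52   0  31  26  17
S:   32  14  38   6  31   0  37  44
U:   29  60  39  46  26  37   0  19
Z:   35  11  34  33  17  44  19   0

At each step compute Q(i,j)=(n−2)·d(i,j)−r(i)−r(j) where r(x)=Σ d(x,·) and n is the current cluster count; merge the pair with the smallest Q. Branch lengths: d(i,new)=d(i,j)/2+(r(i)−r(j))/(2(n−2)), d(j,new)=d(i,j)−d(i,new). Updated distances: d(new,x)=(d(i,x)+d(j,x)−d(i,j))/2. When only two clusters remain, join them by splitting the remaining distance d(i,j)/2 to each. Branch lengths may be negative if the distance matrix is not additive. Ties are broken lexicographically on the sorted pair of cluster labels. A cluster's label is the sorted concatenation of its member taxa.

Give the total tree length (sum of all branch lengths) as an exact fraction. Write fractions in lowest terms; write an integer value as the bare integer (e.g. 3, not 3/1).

3351/32

iteration 1: select P,S (d=6, Q=-443); attach at lengths (37/4, -13/4); label the merged cluster PS
  updated: d(D,PS)=31, d(L,PS)=26, d(N,PS)=46, d(PS,Q)=77/2, d(PS,U)=77/2, d(PS,Z)=71/2
iteration 2: select N,Q (d=15, Q=-667/2); attach at lengths (229/20, 71/20); label the merged cluster NQ
  updated: d(D,NQ)=81/2, d(L,NQ)=67/2, d(NQ,PS)=139/4, d(NQ,U)=25, d(NQ,Z)=18
iteration 3: select L,Z (d=11, Q=-237); attach at lengths (11, 0); label the merged cluster LZ
  updated: d(D,LZ)=28, d(LZ,NQ)=81/4, d(LZ,PS)=101/4, d(LZ,U)=34
iteration 4: select NQ,U (d=25, Q=-172); attach at lengths (23/2, 27/2); label the merged cluster NQU
  updated: d(D,NQU)=89/4, d(LZ,NQU)=117/8, d(NQU,PS)=193/8
iteration 5: select D,PS (d=31, Q=-797/8); attach at lengths (503/32, 489/32); label the merged cluster DPS
  updated: d(DPS,LZ)=89/8, d(DPS,NQU)=123/16
iteration 6: select DPS,LZ (d=89/8, Q=-535/16); attach at lengths (67/32, 289/32); label the merged cluster DLPSZ
  updated: d(DLPSZ,NQU)=179/32
iteration 7: select DLPSZ,NQU (d=179/32); attach at lengths (179/64, 179/64); label the merged cluster DLNPQSUZ
final tree: (((D:503/32,(P:37/4,S:-13/4):489/32):67/32,(L:11,Z:0):289/32):179/64,((N:229/20,Q:71/20):23/2,U:27/2):179/64)
total length: 3351/32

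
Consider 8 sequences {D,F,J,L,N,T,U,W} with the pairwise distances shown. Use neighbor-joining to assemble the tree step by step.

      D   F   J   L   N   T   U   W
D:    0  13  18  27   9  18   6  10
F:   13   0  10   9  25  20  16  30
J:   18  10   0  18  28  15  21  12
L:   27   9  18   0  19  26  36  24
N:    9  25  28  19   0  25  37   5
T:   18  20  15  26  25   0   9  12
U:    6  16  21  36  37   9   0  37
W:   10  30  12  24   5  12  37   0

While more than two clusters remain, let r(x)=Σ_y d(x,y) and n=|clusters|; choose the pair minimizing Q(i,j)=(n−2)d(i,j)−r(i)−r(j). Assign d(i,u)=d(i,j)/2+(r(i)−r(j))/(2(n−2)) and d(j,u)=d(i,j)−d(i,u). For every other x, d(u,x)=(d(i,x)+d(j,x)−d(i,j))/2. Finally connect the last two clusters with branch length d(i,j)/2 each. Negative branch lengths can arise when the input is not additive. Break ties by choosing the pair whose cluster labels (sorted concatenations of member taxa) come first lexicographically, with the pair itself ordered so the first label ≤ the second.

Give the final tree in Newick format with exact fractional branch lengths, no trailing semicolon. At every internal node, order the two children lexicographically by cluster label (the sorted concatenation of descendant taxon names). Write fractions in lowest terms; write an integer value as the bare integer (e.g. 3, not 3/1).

((((D:-7/16,U:103/16):11/2,T:5):21/8,((F:3/10,L:87/10):31/6,J:13/3):15/4):9/2,(N:4,W:1):9/2)

1. join N+W (d=5, Q=-248) ⇒ NW; edges |N|=4, |W|=1
  updated: d(D,NW)=7, d(F,NW)=25, d(J,NW)=35/2, d(L,NW)=19, d(NW,T)=16, d(NW,U)=69/2
2. join F+L (d=9, Q=-183) ⇒ FL; edges |F|=3/10, |L|=87/10
  updated: d(D,FL)=31/2, d(FL,J)=19/2, d(FL,NW)=35/2, d(FL,T)=37/2, d(FL,U)=43/2
3. join D+U (d=6, Q=-265/2) ⇒ DU; edges |D|=-7/16, |U|=103/16
  updated: d(DU,FL)=31/2, d(DU,J)=33/2, d(DU,NW)=71/4, d(DU,T)=21/2
4. join FL+J (d=19/2, Q=-91) ⇒ FJL; edges |FL|=31/6, |J|=13/3
  updated: d(DU,FJL)=45/4, d(FJL,NW)=51/4, d(FJL,T)=12
5. join DU+T (d=21/2, Q=-57) ⇒ DTU; edges |DU|=11/2, |T|=5
  updated: d(DTU,FJL)=51/8, d(DTU,NW)=93/8
6. join DTU+FJL (d=51/8, Q=-123/4) ⇒ DFJLTU; edges |DTU|=21/8, |FJL|=15/4
  updated: d(DFJLTU,NW)=9
7. join DFJLTU+NW (d=9) ⇒ DFJLNTUW; edges |DFJLTU|=9/2, |NW|=9/2
final tree: ((((D:-7/16,U:103/16):11/2,T:5):21/8,((F:3/10,L:87/10):31/6,J:13/3):15/4):9/2,(N:4,W:1):9/2)
total length: 443/8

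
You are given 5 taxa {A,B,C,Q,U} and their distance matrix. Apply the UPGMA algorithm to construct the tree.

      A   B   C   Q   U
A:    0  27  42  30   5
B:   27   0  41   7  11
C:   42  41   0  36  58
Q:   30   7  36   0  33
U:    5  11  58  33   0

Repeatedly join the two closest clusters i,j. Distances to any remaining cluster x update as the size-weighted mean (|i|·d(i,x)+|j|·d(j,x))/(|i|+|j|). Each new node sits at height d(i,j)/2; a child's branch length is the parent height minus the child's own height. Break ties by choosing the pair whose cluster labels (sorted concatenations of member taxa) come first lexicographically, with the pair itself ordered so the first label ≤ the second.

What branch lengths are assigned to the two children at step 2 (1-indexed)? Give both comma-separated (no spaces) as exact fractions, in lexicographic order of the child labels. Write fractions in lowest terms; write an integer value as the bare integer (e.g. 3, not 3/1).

iteration 1: select A,U (d=5); attach at lengths (5/2, 5/2); label the merged cluster AU
  updated: d(AU,B)=19, d(AU,C)=50, d(AU,Q)=63/2
iteration 2: select B,Q (d=7); attach at lengths (7/2, 7/2); label the merged cluster BQ
  updated: d(AU,BQ)=101/4, d(BQ,C)=77/2
iteration 3: select AU,BQ (d=101/4); attach at lengths (81/8, 73/8); label the merged cluster ABQU
  updated: d(ABQU,C)=177/4
iteration 4: select ABQU,C (d=177/4); attach at lengths (19/2, 177/8); label the merged cluster ABCQU
final tree: (((A:5/2,U:5/2):81/8,(B:7/2,Q:7/2):73/8):19/2,C:177/8)
total length: 503/8

7/2,7/2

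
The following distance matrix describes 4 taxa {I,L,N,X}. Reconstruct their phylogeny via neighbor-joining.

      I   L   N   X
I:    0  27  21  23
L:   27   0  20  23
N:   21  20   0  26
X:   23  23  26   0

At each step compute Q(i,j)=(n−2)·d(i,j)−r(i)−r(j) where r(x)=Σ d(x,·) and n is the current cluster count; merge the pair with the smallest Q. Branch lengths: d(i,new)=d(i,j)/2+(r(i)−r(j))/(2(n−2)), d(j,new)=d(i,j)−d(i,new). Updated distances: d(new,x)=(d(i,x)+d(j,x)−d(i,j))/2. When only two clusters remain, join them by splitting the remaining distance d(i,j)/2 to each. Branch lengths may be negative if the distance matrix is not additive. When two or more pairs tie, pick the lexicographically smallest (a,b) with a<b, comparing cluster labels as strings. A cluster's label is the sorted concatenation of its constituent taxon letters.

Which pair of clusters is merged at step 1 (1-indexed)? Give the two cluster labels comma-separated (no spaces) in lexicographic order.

I,X

1. join I+X (d=23, Q=-97) ⇒ IX; edges |I|=45/4, |X|=47/4
  updated: d(IX,L)=27/2, d(IX,N)=12
2. join IX+L (d=27/2, Q=-91/2) ⇒ ILX; edges |IX|=11/4, |L|=43/4
  updated: d(ILX,N)=37/4
3. join ILX+N (d=37/4) ⇒ ILNX; edges |ILX|=37/8, |N|=37/8
final tree: (((I:45/4,X:47/4):11/4,L:43/4):37/8,N:37/8)
total length: 183/4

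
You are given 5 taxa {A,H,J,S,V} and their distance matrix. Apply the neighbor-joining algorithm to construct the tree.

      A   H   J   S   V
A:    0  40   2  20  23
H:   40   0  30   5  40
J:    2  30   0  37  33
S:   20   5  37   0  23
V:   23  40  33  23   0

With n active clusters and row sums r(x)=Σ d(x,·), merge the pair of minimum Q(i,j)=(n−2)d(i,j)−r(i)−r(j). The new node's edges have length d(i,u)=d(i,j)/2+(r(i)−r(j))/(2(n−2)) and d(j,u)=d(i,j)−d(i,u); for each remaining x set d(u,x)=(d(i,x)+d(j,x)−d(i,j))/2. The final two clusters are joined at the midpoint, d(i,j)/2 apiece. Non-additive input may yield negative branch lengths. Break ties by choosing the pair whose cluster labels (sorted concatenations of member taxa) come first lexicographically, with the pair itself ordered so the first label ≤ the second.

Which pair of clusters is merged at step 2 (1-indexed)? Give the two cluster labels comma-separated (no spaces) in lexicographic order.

A,J

iteration 1: select H,S (d=5, Q=-185); attach at lengths (15/2, -5/2); label the merged cluster HS
  updated: d(A,HS)=55/2, d(HS,J)=31, d(HS,V)=29
iteration 2: select A,J (d=2, Q=-229/2); attach at lengths (-19/8, 35/8); label the merged cluster AJ
  updated: d(AJ,HS)=113/4, d(AJ,V)=27
iteration 3: select AJ,HS (d=113/4, Q=-337/4); attach at lengths (105/8, 121/8); label the merged cluster AHJS
  updated: d(AHJS,V)=111/8
iteration 4: select AHJS,V (d=111/8); attach at lengths (111/16, 111/16); label the merged cluster AHJSV
final tree: (((A:-19/8,J:35/8):105/8,(H:15/2,S:-5/2):121/8):111/16,V:111/16)
total length: 393/8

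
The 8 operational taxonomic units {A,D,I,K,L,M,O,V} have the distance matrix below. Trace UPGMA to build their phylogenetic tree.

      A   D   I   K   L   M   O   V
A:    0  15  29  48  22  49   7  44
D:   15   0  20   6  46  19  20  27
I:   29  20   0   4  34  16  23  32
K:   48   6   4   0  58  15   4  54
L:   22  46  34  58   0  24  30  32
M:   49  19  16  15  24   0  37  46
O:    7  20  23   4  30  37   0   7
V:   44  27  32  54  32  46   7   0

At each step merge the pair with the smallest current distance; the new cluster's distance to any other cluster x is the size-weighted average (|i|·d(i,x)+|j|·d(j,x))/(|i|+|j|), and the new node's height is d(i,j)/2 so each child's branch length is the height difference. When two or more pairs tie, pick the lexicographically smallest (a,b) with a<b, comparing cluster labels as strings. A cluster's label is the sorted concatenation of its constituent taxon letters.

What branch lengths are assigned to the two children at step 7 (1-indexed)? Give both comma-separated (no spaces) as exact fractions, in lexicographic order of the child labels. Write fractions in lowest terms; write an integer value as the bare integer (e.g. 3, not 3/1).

49/16,419/48

iteration 1: select I,K (d=4); attach at lengths (2, 2); label the merged cluster IK
  updated: d(A,IK)=77/2, d(D,IK)=13, d(IK,L)=46, d(IK,M)=31/2, d(IK,O)=27/2, d(IK,V)=43
iteration 2: select A,O (d=7); attach at lengths (7/2, 7/2); label the merged cluster AO
  updated: d(AO,D)=35/2, d(AO,IK)=26, d(AO,L)=26, d(AO,M)=43, d(AO,V)=51/2
iteration 3: select D,IK (d=13); attach at lengths (13/2, 9/2); label the merged cluster DIK
  updated: d(AO,DIK)=139/6, d(DIK,L)=46, d(DIK,M)=50/3, d(DIK,V)=113/3
iteration 4: select DIK,M (d=50/3); attach at lengths (11/6, 25/3); label the merged cluster DIKM
  updated: d(AO,DIKM)=225/8, d(DIKM,L)=81/2, d(DIKM,V)=159/4
iteration 5: select AO,V (d=51/2); attach at lengths (37/4, 51/4); label the merged cluster AOV
  updated: d(AOV,DIKM)=32, d(AOV,L)=28
iteration 6: select AOV,L (d=28); attach at lengths (5/4, 14); label the merged cluster ALOV
  updated: d(ALOV,DIKM)=273/8
iteration 7: select ALOV,DIKM (d=273/8); attach at lengths (49/16, 419/48); label the merged cluster ADIKLMOV
final tree: ((((A:7/2,O:7/2):37/4,V:51/4):5/4,L:14):49/16,((D:13/2,(I:2,K:2):9/2):11/6,M:25/3):419/48)
total length: 1949/24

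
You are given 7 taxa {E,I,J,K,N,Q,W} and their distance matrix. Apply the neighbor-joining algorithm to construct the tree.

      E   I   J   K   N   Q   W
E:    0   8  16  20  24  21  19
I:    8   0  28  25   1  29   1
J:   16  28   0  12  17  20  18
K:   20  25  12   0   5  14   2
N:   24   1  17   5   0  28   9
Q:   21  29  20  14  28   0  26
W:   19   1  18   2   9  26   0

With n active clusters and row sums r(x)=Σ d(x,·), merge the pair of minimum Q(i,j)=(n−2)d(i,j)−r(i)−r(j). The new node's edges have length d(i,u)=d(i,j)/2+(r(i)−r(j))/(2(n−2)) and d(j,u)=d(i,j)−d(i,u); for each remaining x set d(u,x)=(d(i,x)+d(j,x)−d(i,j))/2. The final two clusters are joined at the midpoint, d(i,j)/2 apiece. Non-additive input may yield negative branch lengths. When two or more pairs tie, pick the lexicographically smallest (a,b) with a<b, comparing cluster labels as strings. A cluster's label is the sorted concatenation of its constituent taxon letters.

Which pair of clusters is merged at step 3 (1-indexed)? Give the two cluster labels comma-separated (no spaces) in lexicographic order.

iteration 1: select I,N (d=1, Q=-171); attach at lengths (13/10, -3/10); label the merged cluster IN
  updated: d(E,IN)=31/2, d(IN,J)=22, d(IN,K)=29/2, d(IN,Q)=28, d(IN,W)=9/2
iteration 2: select IN,W (d=9/2, Q=-136); attach at lengths (33/8, 3/8); label the merged cluster INW
  updated: d(E,INW)=15, d(INW,J)=71/4, d(INW,K)=6, d(INW,Q)=99/4
iteration 3: select INW,K (d=6, Q=-195/2); attach at lengths (59/12, 13/12); label the merged cluster IKNW
  updated: d(E,IKNW)=29/2, d(IKNW,J)=95/8, d(IKNW,Q)=131/8
iteration 4: select E,J (d=16, Q=-539/8); attach at lengths (285/32, 227/32); label the merged cluster EJ
  updated: d(EJ,IKNW)=83/16, d(EJ,Q)=25/2
iteration 5: select EJ,IKNW (d=83/16, Q=-545/16); attach at lengths (21/32, 145/32); label the merged cluster EIJKNW
  updated: d(EIJKNW,Q)=379/32
iteration 6: select EIJKNW,Q (d=379/32); attach at lengths (379/64, 379/64); label the merged cluster EIJKNQW
final tree: (((E:285/32,J:227/32):21/32,(((I:13/10,N:-3/10):33/8,W:3/8):59/12,K:13/12):145/32):379/64,Q:379/64)
total length: 1425/32

INW,K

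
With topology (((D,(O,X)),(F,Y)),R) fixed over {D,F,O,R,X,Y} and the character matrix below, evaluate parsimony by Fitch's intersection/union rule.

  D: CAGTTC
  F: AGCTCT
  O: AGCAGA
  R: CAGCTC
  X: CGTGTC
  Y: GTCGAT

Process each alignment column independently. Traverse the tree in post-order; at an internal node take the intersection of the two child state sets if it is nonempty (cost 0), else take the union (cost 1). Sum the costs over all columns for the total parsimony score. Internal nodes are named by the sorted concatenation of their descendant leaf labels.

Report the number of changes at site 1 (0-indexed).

3

site 0, node OX: O={A} ∪ X={C} → {A,C} (+1)
site 0, node DOX: D={C} ∩ OX={A,C} → {C} (+0)
site 0, node FY: F={A} ∪ Y={G} → {A,G} (+1)
site 0, node DFOXY: DOX={C} ∪ FY={A,G} → {A,C,G} (+1)
site 0, node DFORXY: DFOXY={A,C,G} ∩ R={C} → {C} (+0)
site 1, node OX: O={G} ∩ X={G} → {G} (+0)
site 1, node DOX: D={A} ∪ OX={G} → {A,G} (+1)
site 1, node FY: F={G} ∪ Y={T} → {G,T} (+1)
site 1, node DFOXY: DOX={A,G} ∩ FY={G,T} → {G} (+0)
site 1, node DFORXY: DFOXY={G} ∪ R={A} → {A,G} (+1)
site 2, node OX: O={C} ∪ X={T} → {C,T} (+1)
site 2, node DOX: D={G} ∪ OX={C,T} → {C,G,T} (+1)
site 2, node FY: F={C} ∩ Y={C} → {C} (+0)
site 2, node DFOXY: DOX={C,G,T} ∩ FY={C} → {C} (+0)
site 2, node DFORXY: DFOXY={C} ∪ R={G} → {C,G} (+1)
site 3, node OX: O={A} ∪ X={G} → {A,G} (+1)
site 3, node DOX: D={T} ∪ OX={A,G} → {A,G,T} (+1)
site 3, node FY: F={T} ∪ Y={G} → {G,T} (+1)
site 3, node DFOXY: DOX={A,G,T} ∩ FY={G,T} → {G,T} (+0)
site 3, node DFORXY: DFOXY={G,T} ∪ R={C} → {C,G,T} (+1)
site 4, node OX: O={G} ∪ X={T} → {G,T} (+1)
site 4, node DOX: D={T} ∩ OX={G,T} → {T} (+0)
site 4, node FY: F={C} ∪ Y={A} → {A,C} (+1)
site 4, node DFOXY: DOX={T} ∪ FY={A,C} → {A,C,T} (+1)
site 4, node DFORXY: DFOXY={A,C,T} ∩ R={T} → {T} (+0)
site 5, node OX: O={A} ∪ X={C} → {A,C} (+1)
site 5, node DOX: D={C} ∩ OX={A,C} → {C} (+0)
site 5, node FY: F={T} ∩ Y={T} → {T} (+0)
site 5, node DFOXY: DOX={C} ∪ FY={T} → {C,T} (+1)
site 5, node DFORXY: DFOXY={C,T} ∩ R={C} → {C} (+0)
per-site changes: [3, 3, 3, 4, 3, 2]; total = 18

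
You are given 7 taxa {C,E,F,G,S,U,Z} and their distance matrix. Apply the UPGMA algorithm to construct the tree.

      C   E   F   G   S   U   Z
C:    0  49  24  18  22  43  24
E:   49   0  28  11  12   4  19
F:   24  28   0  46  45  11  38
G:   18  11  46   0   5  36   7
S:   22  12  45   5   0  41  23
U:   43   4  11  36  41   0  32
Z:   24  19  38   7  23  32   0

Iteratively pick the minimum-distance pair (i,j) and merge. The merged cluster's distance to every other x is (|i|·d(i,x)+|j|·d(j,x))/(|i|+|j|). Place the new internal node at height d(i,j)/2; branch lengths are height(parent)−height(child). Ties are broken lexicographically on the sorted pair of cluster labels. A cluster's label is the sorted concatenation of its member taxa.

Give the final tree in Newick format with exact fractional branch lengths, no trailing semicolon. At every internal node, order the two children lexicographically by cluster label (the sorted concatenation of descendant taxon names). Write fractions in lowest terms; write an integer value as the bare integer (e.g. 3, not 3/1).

((C:32/3,((G:5/2,S:5/2):5,Z:15/2):19/6):35/6,((E:2,U:2):31/4,F:39/4):27/4)

step 1: merge (E,U) at d=4; branch lengths E→2, U→2; new cluster EU
  updated: d(C,EU)=46, d(EU,F)=39/2, d(EU,G)=47/2, d(EU,S)=53/2, d(EU,Z)=51/2
step 2: merge (G,S) at d=5; branch lengths G→5/2, S→5/2; new cluster GS
  updated: d(C,GS)=20, d(EU,GS)=25, d(F,GS)=91/2, d(GS,Z)=15
step 3: merge (GS,Z) at d=15; branch lengths GS→5, Z→15/2; new cluster GSZ
  updated: d(C,GSZ)=64/3, d(EU,GSZ)=151/6, d(F,GSZ)=43
step 4: merge (EU,F) at d=39/2; branch lengths EU→31/4, F→39/4; new cluster EFU
  updated: d(C,EFU)=116/3, d(EFU,GSZ)=280/9
step 5: merge (C,GSZ) at d=64/3; branch lengths C→32/3, GSZ→19/6; new cluster CGSZ
  updated: d(CGSZ,EFU)=33
step 6: merge (CGSZ,EFU) at d=33; branch lengths CGSZ→35/6, EFU→27/4; new cluster CEFGSUZ
final tree: ((C:32/3,((G:5/2,S:5/2):5,Z:15/2):19/6):35/6,((E:2,U:2):31/4,F:39/4):27/4)
total length: 785/12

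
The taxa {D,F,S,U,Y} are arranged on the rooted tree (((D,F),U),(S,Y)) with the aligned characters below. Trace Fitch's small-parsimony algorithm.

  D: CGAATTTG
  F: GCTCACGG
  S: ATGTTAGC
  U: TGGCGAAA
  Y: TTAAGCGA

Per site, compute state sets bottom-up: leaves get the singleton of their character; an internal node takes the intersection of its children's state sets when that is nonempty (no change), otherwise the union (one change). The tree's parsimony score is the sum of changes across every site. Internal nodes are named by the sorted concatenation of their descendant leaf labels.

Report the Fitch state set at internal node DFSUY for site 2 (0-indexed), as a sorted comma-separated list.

A,G

site 0, node DF: D={C} ∪ F={G} → {C,G} (+1)
site 0, node DFU: DF={C,G} ∪ U={T} → {C,G,T} (+1)
site 0, node SY: S={A} ∪ Y={T} → {A,T} (+1)
site 0, node DFSUY: DFU={C,G,T} ∩ SY={A,T} → {T} (+0)
site 1, node DF: D={G} ∪ F={C} → {C,G} (+1)
site 1, node DFU: DF={C,G} ∩ U={G} → {G} (+0)
site 1, node SY: S={T} ∩ Y={T} → {T} (+0)
site 1, node DFSUY: DFU={G} ∪ SY={T} → {G,T} (+1)
site 2, node DF: D={A} ∪ F={T} → {A,T} (+1)
site 2, node DFU: DF={A,T} ∪ U={G} → {A,G,T} (+1)
site 2, node SY: S={G} ∪ Y={A} → {A,G} (+1)
site 2, node DFSUY: DFU={A,G,T} ∩ SY={A,G} → {A,G} (+0)
site 3, node DF: D={A} ∪ F={C} → {A,C} (+1)
site 3, node DFU: DF={A,C} ∩ U={C} → {C} (+0)
site 3, node SY: S={T} ∪ Y={A} → {A,T} (+1)
site 3, node DFSUY: DFU={C} ∪ SY={A,T} → {A,C,T} (+1)
site 4, node DF: D={T} ∪ F={A} → {A,T} (+1)
site 4, node DFU: DF={A,T} ∪ U={G} → {A,G,T} (+1)
site 4, node SY: S={T} ∪ Y={G} → {G,T} (+1)
site 4, node DFSUY: DFU={A,G,T} ∩ SY={G,T} → {G,T} (+0)
site 5, node DF: D={T} ∪ F={C} → {C,T} (+1)
site 5, node DFU: DF={C,T} ∪ U={A} → {A,C,T} (+1)
site 5, node SY: S={A} ∪ Y={C} → {A,C} (+1)
site 5, node DFSUY: DFU={A,C,T} ∩ SY={A,C} → {A,C} (+0)
site 6, node DF: D={T} ∪ F={G} → {G,T} (+1)
site 6, node DFU: DF={G,T} ∪ U={A} → {A,G,T} (+1)
site 6, node SY: S={G} ∩ Y={G} → {G} (+0)
site 6, node DFSUY: DFU={A,G,T} ∩ SY={G} → {G} (+0)
site 7, node DF: D={G} ∩ F={G} → {G} (+0)
site 7, node DFU: DF={G} ∪ U={A} → {A,G} (+1)
site 7, node SY: S={C} ∪ Y={A} → {A,C} (+1)
site 7, node DFSUY: DFU={A,G} ∩ SY={A,C} → {A} (+0)
per-site changes: [3, 2, 3, 3, 3, 3, 2, 2]; total = 21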